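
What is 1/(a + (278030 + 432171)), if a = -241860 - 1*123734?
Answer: 1/344607 ≈ 2.9019e-6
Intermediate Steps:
a = -365594 (a = -241860 - 123734 = -365594)
1/(a + (278030 + 432171)) = 1/(-365594 + (278030 + 432171)) = 1/(-365594 + 710201) = 1/344607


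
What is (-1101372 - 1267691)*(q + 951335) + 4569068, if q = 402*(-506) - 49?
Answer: -1771756052994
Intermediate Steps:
q = -203461 (q = -203412 - 49 = -203461)
(-1101372 - 1267691)*(q + 951335) + 4569068 = (-1101372 - 1267691)*(-203461 + 951335) + 4569068 = -2369063*747874 + 4569068 = -1771760622062 + 4569068 = -1771756052994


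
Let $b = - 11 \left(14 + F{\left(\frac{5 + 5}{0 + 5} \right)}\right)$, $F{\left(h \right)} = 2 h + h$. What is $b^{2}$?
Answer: $48400$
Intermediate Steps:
$F{\left(h \right)} = 3 h$
$b = -220$ ($b = - 11 \left(14 + 3 \frac{5 + 5}{0 + 5}\right) = - 11 \left(14 + 3 \cdot \frac{10}{5}\right) = - 11 \left(14 + 3 \cdot 10 \cdot \frac{1}{5}\right) = - 11 \left(14 + 3 \cdot 2\right) = - 11 \left(14 + 6\right) = \left(-11\right) 20 = -220$)
$b^{2} = \left(-220\right)^{2} = 48400$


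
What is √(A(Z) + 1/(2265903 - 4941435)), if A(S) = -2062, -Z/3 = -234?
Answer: I*√3690192050167755/1337766 ≈ 45.409*I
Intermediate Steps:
Z = 702 (Z = -3*(-234) = 702)
√(A(Z) + 1/(2265903 - 4941435)) = √(-2062 + 1/(2265903 - 4941435)) = √(-2062 + 1/(-2675532)) = √(-2062 - 1/2675532) = √(-5516946985/2675532) = I*√3690192050167755/1337766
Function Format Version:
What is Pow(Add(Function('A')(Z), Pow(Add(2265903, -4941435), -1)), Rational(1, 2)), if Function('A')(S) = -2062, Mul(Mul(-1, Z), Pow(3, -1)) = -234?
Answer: Mul(Rational(1, 1337766), I, Pow(3690192050167755, Rational(1, 2))) ≈ Mul(45.409, I)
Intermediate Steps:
Z = 702 (Z = Mul(-3, -234) = 702)
Pow(Add(Function('A')(Z), Pow(Add(2265903, -4941435), -1)), Rational(1, 2)) = Pow(Add(-2062, Pow(Add(2265903, -4941435), -1)), Rational(1, 2)) = Pow(Add(-2062, Pow(-2675532, -1)), Rational(1, 2)) = Pow(Add(-2062, Rational(-1, 2675532)), Rational(1, 2)) = Pow(Rational(-5516946985, 2675532), Rational(1, 2)) = Mul(Rational(1, 1337766), I, Pow(3690192050167755, Rational(1, 2)))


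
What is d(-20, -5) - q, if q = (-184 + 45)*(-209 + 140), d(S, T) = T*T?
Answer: -9566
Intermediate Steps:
d(S, T) = T**2
q = 9591 (q = -139*(-69) = 9591)
d(-20, -5) - q = (-5)**2 - 1*9591 = 25 - 9591 = -9566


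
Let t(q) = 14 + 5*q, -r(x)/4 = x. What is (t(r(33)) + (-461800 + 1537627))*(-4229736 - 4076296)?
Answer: -8930487791792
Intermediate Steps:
r(x) = -4*x
(t(r(33)) + (-461800 + 1537627))*(-4229736 - 4076296) = ((14 + 5*(-4*33)) + (-461800 + 1537627))*(-4229736 - 4076296) = ((14 + 5*(-132)) + 1075827)*(-8306032) = ((14 - 660) + 1075827)*(-8306032) = (-646 + 1075827)*(-8306032) = 1075181*(-8306032) = -8930487791792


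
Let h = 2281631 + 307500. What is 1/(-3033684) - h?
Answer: -7854605288605/3033684 ≈ -2.5891e+6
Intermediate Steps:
h = 2589131
1/(-3033684) - h = 1/(-3033684) - 1*2589131 = -1/3033684 - 2589131 = -7854605288605/3033684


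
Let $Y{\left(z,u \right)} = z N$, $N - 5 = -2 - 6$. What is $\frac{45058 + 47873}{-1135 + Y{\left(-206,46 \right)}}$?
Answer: $- \frac{92931}{517} \approx -179.75$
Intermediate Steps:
$N = -3$ ($N = 5 - 8 = -3$)
$Y{\left(z,u \right)} = - 3 z$ ($Y{\left(z,u \right)} = z \left(-3\right) = - 3 z$)
$\frac{45058 + 47873}{-1135 + Y{\left(-206,46 \right)}} = \frac{45058 + 47873}{-1135 - -618} = \frac{92931}{-1135 + 618} = \frac{92931}{-517} = 92931 \left(- \frac{1}{517}\right) = - \frac{92931}{517}$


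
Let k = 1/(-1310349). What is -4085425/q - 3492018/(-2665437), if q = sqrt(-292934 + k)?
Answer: 1164006/888479 + 4085425*I*sqrt(502971926071884483)/383845773967 ≈ 1.3101 + 7548.4*I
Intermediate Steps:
k = -1/1310349 ≈ -7.6316e-7
q = I*sqrt(502971926071884483)/1310349 (q = sqrt(-292934 - 1/1310349) = sqrt(-383845773967/1310349) = I*sqrt(502971926071884483)/1310349 ≈ 541.23*I)
-4085425/q - 3492018/(-2665437) = -4085425*(-I*sqrt(502971926071884483)/383845773967) - 3492018/(-2665437) = -(-4085425)*I*sqrt(502971926071884483)/383845773967 - 3492018*(-1/2665437) = 4085425*I*sqrt(502971926071884483)/383845773967 + 1164006/888479 = 1164006/888479 + 4085425*I*sqrt(502971926071884483)/383845773967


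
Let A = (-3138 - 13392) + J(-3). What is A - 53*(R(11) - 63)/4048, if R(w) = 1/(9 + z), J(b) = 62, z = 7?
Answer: -1066546053/64768 ≈ -16467.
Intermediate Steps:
R(w) = 1/16 (R(w) = 1/(9 + 7) = 1/16)
A = -16468 (A = (-3138 - 13392) + 62 = -16530 + 62 = -16468)
A - 53*(R(11) - 63)/4048 = -16468 - 53*(1/16 - 63)/4048 = -16468 - 53*(-1007/16)/4048 = -16468 - (-53371)/(16*4048) = -16468 - 1*(-53371/64768) = -16468 + 53371/64768 = -1066546053/64768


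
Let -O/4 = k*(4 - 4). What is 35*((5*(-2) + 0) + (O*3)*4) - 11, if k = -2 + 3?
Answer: -361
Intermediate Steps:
k = 1
O = 0 (O = -4*(4 - 4) = -4*0 = 0)
35*((5*(-2) + 0) + (O*3)*4) - 11 = 35*((5*(-2) + 0) + (0*3)*4) - 11 = 35*((-10 + 0) + 0*4) - 11 = 35*(-10 + 0) - 11 = 35*(-10) - 11 = -350 - 11 = -361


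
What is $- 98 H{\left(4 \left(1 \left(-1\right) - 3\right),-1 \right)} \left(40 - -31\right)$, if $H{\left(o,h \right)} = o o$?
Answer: $-1781248$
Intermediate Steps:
$H{\left(o,h \right)} = o^{2}$
$- 98 H{\left(4 \left(1 \left(-1\right) - 3\right),-1 \right)} \left(40 - -31\right) = - 98 \left(4 \left(1 \left(-1\right) - 3\right)\right)^{2} \left(40 - -31\right) = - 98 \left(4 \left(-1 - 3\right)\right)^{2} \left(40 + 31\right) = - 98 \left(4 \left(-4\right)\right)^{2} \cdot 71 = - 98 \left(-16\right)^{2} \cdot 71 = \left(-98\right) 256 \cdot 71 = \left(-25088\right) 71 = -1781248$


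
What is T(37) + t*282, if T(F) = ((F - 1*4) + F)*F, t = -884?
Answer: -246698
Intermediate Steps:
T(F) = F*(-4 + 2*F) (T(F) = ((F - 4) + F)*F = ((-4 + F) + F)*F = (-4 + 2*F)*F = F*(-4 + 2*F))
T(37) + t*282 = 2*37*(-2 + 37) - 884*282 = 2*37*35 - 249288 = 2590 - 249288 = -246698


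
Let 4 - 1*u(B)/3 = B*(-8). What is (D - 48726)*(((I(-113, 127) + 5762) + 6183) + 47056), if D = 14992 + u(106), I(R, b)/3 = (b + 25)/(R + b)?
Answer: -1840548690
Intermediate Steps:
u(B) = 12 + 24*B (u(B) = 12 - 3*B*(-8) = 12 - (-24)*B = 12 + 24*B)
I(R, b) = 3*(25 + b)/(R + b) (I(R, b) = 3*((b + 25)/(R + b)) = 3*((25 + b)/(R + b)) = 3*(25 + b)/(R + b))
D = 17548 (D = 14992 + (12 + 24*106) = 14992 + (12 + 2544) = 14992 + 2556 = 17548)
(D - 48726)*(((I(-113, 127) + 5762) + 6183) + 47056) = (17548 - 48726)*(((3*(25 + 127)/(-113 + 127) + 5762) + 6183) + 47056) = -31178*(((3*152/14 + 5762) + 6183) + 47056) = -31178*(((3*(1/14)*152 + 5762) + 6183) + 47056) = -31178*(((228/7 + 5762) + 6183) + 47056) = -31178*((40562/7 + 6183) + 47056) = -31178*(83843/7 + 47056) = -31178*413235/7 = -1840548690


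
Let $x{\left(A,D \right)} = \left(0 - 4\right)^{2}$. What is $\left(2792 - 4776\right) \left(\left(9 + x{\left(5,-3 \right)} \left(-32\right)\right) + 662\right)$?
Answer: $-315456$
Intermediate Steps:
$x{\left(A,D \right)} = 16$ ($x{\left(A,D \right)} = \left(-4\right)^{2} = 16$)
$\left(2792 - 4776\right) \left(\left(9 + x{\left(5,-3 \right)} \left(-32\right)\right) + 662\right) = \left(2792 - 4776\right) \left(\left(9 + 16 \left(-32\right)\right) + 662\right) = - 1984 \left(\left(9 - 512\right) + 662\right) = - 1984 \left(-503 + 662\right) = \left(-1984\right) 159 = -315456$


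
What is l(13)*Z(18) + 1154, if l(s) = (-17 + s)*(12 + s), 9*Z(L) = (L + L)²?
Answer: -13246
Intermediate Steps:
Z(L) = 4*L²/9 (Z(L) = (L + L)²/9 = (2*L)²/9 = (4*L²)/9 = 4*L²/9)
l(13)*Z(18) + 1154 = (-204 + 13² - 5*13)*((4/9)*18²) + 1154 = (-204 + 169 - 65)*((4/9)*324) + 1154 = -100*144 + 1154 = -14400 + 1154 = -13246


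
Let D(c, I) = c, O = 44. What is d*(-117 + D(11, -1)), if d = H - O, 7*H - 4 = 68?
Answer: 25016/7 ≈ 3573.7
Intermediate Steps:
H = 72/7 (H = 4/7 + (⅐)*68 = 4/7 + 68/7 = 72/7 ≈ 10.286)
d = -236/7 (d = 72/7 - 1*44 = 72/7 - 44 = -236/7 ≈ -33.714)
d*(-117 + D(11, -1)) = -236*(-117 + 11)/7 = -236/7*(-106) = 25016/7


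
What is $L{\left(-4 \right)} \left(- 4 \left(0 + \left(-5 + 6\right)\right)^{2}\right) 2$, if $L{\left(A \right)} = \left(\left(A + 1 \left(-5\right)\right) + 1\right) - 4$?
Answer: $96$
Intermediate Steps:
$L{\left(A \right)} = -8 + A$ ($L{\left(A \right)} = \left(\left(A - 5\right) + 1\right) - 4 = \left(\left(-5 + A\right) + 1\right) - 4 = \left(-4 + A\right) - 4 = -8 + A$)
$L{\left(-4 \right)} \left(- 4 \left(0 + \left(-5 + 6\right)\right)^{2}\right) 2 = \left(-8 - 4\right) \left(- 4 \left(0 + \left(-5 + 6\right)\right)^{2}\right) 2 = - 12 \left(- 4 \left(0 + 1\right)^{2}\right) 2 = - 12 \left(- 4 \cdot 1^{2}\right) 2 = - 12 \left(\left(-4\right) 1\right) 2 = \left(-12\right) \left(-4\right) 2 = 48 \cdot 2 = 96$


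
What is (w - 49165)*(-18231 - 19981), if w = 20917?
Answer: 1079412576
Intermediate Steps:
(w - 49165)*(-18231 - 19981) = (20917 - 49165)*(-18231 - 19981) = -28248*(-38212) = 1079412576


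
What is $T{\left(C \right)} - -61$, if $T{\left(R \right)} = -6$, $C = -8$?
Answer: $55$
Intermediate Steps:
$T{\left(C \right)} - -61 = -6 - -61 = -6 + 61 = 55$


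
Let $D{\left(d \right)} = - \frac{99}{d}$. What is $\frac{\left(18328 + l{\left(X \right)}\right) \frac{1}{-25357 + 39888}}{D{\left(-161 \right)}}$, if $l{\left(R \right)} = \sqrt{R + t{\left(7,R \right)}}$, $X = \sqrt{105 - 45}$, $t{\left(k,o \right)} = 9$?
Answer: $\frac{2950808}{1438569} + \frac{161 \sqrt{9 + 2 \sqrt{15}}}{1438569} \approx 2.0517$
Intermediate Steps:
$X = 2 \sqrt{15}$ ($X = \sqrt{60} = 2 \sqrt{15} \approx 7.746$)
$l{\left(R \right)} = \sqrt{9 + R}$ ($l{\left(R \right)} = \sqrt{R + 9} = \sqrt{9 + R}$)
$\frac{\left(18328 + l{\left(X \right)}\right) \frac{1}{-25357 + 39888}}{D{\left(-161 \right)}} = \frac{\left(18328 + \sqrt{9 + 2 \sqrt{15}}\right) \frac{1}{-25357 + 39888}}{\left(-99\right) \frac{1}{-161}} = \frac{\left(18328 + \sqrt{9 + 2 \sqrt{15}}\right) \frac{1}{14531}}{\left(-99\right) \left(- \frac{1}{161}\right)} = \frac{\left(18328 + \sqrt{9 + 2 \sqrt{15}}\right) \frac{1}{14531}}{\frac{99}{161}} = \left(\frac{18328}{14531} + \frac{\sqrt{9 + 2 \sqrt{15}}}{14531}\right) \frac{161}{99} = \frac{2950808}{1438569} + \frac{161 \sqrt{9 + 2 \sqrt{15}}}{1438569}$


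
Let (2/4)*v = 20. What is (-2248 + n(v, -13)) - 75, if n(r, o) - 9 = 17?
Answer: -2297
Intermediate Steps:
v = 40 (v = 2*20 = 40)
n(r, o) = 26 (n(r, o) = 9 + 17 = 26)
(-2248 + n(v, -13)) - 75 = (-2248 + 26) - 75 = -2222 - 75 = -2297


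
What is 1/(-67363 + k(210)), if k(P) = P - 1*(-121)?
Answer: -1/67032 ≈ -1.4918e-5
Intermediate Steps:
k(P) = 121 + P (k(P) = P + 121 = 121 + P)
1/(-67363 + k(210)) = 1/(-67363 + (121 + 210)) = 1/(-67363 + 331) = 1/(-67032) = -1/67032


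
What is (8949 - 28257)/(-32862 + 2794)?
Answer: 4827/7517 ≈ 0.64214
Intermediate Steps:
(8949 - 28257)/(-32862 + 2794) = -19308/(-30068) = -19308*(-1/30068) = 4827/7517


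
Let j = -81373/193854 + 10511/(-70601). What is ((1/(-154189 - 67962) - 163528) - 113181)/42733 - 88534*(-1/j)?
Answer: -11503378843838231175256408/73881750705449675261 ≈ -1.5570e+5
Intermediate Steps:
j = -7782614567/13686286254 (j = -81373*1/193854 + 10511*(-1/70601) = -81373/193854 - 10511/70601 = -7782614567/13686286254 ≈ -0.56864)
((1/(-154189 - 67962) - 163528) - 113181)/42733 - 88534*(-1/j) = ((1/(-154189 - 67962) - 163528) - 113181)/42733 - 88534/((-1*(-7782614567/13686286254))) = ((1/(-222151) - 163528) - 113181)*(1/42733) - 88534/7782614567/13686286254 = ((-1/222151 - 163528) - 113181)*(1/42733) - 88534*13686286254/7782614567 = (-36327908729/222151 - 113181)*(1/42733) - 1211701667211636/7782614567 = -61471181060/222151*1/42733 - 1211701667211636/7782614567 = -61471181060/9493178683 - 1211701667211636/7782614567 = -11503378843838231175256408/73881750705449675261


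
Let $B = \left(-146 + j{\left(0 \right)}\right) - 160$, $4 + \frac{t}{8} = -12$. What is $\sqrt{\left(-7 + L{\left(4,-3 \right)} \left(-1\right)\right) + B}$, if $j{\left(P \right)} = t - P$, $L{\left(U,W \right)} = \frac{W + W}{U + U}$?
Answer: $\frac{i \sqrt{1761}}{2} \approx 20.982 i$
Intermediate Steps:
$t = -128$ ($t = -32 + 8 \left(-12\right) = -32 - 96 = -128$)
$L{\left(U,W \right)} = \frac{W}{U}$ ($L{\left(U,W \right)} = \frac{2 W}{2 U} = 2 W \frac{1}{2 U} = \frac{W}{U}$)
$j{\left(P \right)} = -128 - P$
$B = -434$ ($B = \left(-146 - 128\right) - 160 = -274 - 160 = -434$)
$\sqrt{\left(-7 + L{\left(4,-3 \right)} \left(-1\right)\right) + B} = \sqrt{\left(-7 + - \frac{3}{4} \left(-1\right)\right) - 434} = \sqrt{\left(-7 + \left(-3\right) \frac{1}{4} \left(-1\right)\right) - 434} = \sqrt{\left(-7 - - \frac{3}{4}\right) - 434} = \sqrt{\left(-7 + \frac{3}{4}\right) - 434} = \sqrt{- \frac{25}{4} - 434} = \sqrt{- \frac{1761}{4}} = \frac{i \sqrt{1761}}{2}$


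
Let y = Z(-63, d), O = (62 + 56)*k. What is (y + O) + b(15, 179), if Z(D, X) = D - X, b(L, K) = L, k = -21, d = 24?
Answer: -2550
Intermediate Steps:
O = -2478 (O = (62 + 56)*(-21) = 118*(-21) = -2478)
y = -87 (y = -63 - 1*24 = -63 - 24 = -87)
(y + O) + b(15, 179) = (-87 - 2478) + 15 = -2565 + 15 = -2550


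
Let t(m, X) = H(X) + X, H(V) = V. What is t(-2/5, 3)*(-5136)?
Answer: -30816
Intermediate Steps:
t(m, X) = 2*X (t(m, X) = X + X = 2*X)
t(-2/5, 3)*(-5136) = (2*3)*(-5136) = 6*(-5136) = -30816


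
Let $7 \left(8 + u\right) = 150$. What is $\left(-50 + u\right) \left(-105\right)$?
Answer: $3840$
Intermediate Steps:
$u = \frac{94}{7}$ ($u = -8 + \frac{1}{7} \cdot 150 = -8 + \frac{150}{7} = \frac{94}{7} \approx 13.429$)
$\left(-50 + u\right) \left(-105\right) = \left(-50 + \frac{94}{7}\right) \left(-105\right) = \left(- \frac{256}{7}\right) \left(-105\right) = 3840$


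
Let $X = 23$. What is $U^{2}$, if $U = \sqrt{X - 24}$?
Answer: $-1$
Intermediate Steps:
$U = i$ ($U = \sqrt{23 - 24} = \sqrt{-1} = i \approx 1.0 i$)
$U^{2} = i^{2} = -1$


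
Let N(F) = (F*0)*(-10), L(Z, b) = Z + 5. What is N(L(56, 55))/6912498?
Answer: 0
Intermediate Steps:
L(Z, b) = 5 + Z
N(F) = 0 (N(F) = 0*(-10) = 0)
N(L(56, 55))/6912498 = 0/6912498 = 0*(1/6912498) = 0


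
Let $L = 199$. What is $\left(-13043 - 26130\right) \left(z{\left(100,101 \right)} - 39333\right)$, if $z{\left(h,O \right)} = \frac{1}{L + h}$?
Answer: $\frac{460696651918}{299} \approx 1.5408 \cdot 10^{9}$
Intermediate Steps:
$z{\left(h,O \right)} = \frac{1}{199 + h}$
$\left(-13043 - 26130\right) \left(z{\left(100,101 \right)} - 39333\right) = \left(-13043 - 26130\right) \left(\frac{1}{199 + 100} - 39333\right) = - 39173 \left(\frac{1}{299} - 39333\right) = \left(-39173\right) \left(- \frac{11760566}{299}\right) = \frac{460696651918}{299}$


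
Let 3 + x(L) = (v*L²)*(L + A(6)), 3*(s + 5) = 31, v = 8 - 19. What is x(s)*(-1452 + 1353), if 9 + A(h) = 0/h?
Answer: -339845/3 ≈ -1.1328e+5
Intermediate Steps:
A(h) = -9 (A(h) = -9 + 0/h = -9 + 0 = -9)
v = -11
s = 16/3 (s = -5 + (⅓)*31 = -5 + 31/3 = 16/3 ≈ 5.3333)
x(L) = -3 - 11*L²*(-9 + L) (x(L) = -3 + (-11*L²)*(L - 9) = -3 + (-11*L²)*(-9 + L) = -3 - 11*L²*(-9 + L))
x(s)*(-1452 + 1353) = (-3 - 11*(16/3)³ + 99*(16/3)²)*(-1452 + 1353) = (-3 - 11*4096/27 + 99*(256/9))*(-99) = (-3 - 45056/27 + 2816)*(-99) = (30895/27)*(-99) = -339845/3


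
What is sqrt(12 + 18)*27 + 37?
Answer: 37 + 27*sqrt(30) ≈ 184.89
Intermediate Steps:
sqrt(12 + 18)*27 + 37 = sqrt(30)*27 + 37 = 27*sqrt(30) + 37 = 37 + 27*sqrt(30)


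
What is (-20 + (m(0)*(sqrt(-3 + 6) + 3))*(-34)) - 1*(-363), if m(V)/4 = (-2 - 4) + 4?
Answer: 1159 + 272*sqrt(3) ≈ 1630.1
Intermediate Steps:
m(V) = -8 (m(V) = 4*((-2 - 4) + 4) = 4*(-6 + 4) = 4*(-2) = -8)
(-20 + (m(0)*(sqrt(-3 + 6) + 3))*(-34)) - 1*(-363) = (-20 - 8*(sqrt(-3 + 6) + 3)*(-34)) - 1*(-363) = (-20 - 8*(sqrt(3) + 3)*(-34)) + 363 = (-20 - 8*(3 + sqrt(3))*(-34)) + 363 = (-20 + (-24 - 8*sqrt(3))*(-34)) + 363 = (-20 + (816 + 272*sqrt(3))) + 363 = (796 + 272*sqrt(3)) + 363 = 1159 + 272*sqrt(3)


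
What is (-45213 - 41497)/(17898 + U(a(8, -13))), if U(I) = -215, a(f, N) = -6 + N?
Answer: -86710/17683 ≈ -4.9036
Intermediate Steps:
(-45213 - 41497)/(17898 + U(a(8, -13))) = (-45213 - 41497)/(17898 - 215) = -86710/17683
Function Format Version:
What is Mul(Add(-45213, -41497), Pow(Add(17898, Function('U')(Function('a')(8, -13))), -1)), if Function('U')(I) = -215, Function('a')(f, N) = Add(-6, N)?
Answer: Rational(-86710, 17683) ≈ -4.9036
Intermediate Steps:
Mul(Add(-45213, -41497), Pow(Add(17898, Function('U')(Function('a')(8, -13))), -1)) = Mul(Add(-45213, -41497), Pow(Add(17898, -215), -1)) = Mul(-86710, Pow(17683, -1)) = Mul(-86710, Rational(1, 17683)) = Rational(-86710, 17683)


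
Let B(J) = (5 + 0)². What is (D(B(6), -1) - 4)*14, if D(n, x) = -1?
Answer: -70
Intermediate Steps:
B(J) = 25 (B(J) = 5² = 25)
(D(B(6), -1) - 4)*14 = (-1 - 4)*14 = -5*14 = -70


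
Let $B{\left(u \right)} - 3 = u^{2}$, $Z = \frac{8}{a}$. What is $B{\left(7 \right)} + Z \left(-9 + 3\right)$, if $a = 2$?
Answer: $28$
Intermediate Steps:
$Z = 4$ ($Z = \frac{8}{2} = 8 \cdot \frac{1}{2} = 4$)
$B{\left(u \right)} = 3 + u^{2}$
$B{\left(7 \right)} + Z \left(-9 + 3\right) = \left(3 + 7^{2}\right) + 4 \left(-9 + 3\right) = \left(3 + 49\right) + 4 \left(-6\right) = 52 - 24 = 28$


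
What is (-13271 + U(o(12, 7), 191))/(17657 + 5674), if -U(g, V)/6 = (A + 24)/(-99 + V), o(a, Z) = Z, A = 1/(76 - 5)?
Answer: -43348201/76199046 ≈ -0.56888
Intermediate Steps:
A = 1/71 ≈ 0.014085
U(g, V) = -10230/(71*(-99 + V)) (U(g, V) = -6*(1/71 + 24)/(-99 + V) = -10230/(71*(-99 + V)))
(-13271 + U(o(12, 7), 191))/(17657 + 5674) = (-13271 - 10230/(-7029 + 71*191))/(17657 + 5674) = (-13271 - 10230/(-7029 + 13561))/23331 = (-13271 - 10230/6532)*(1/23331) = (-13271 - 10230*1/6532)*(1/23331) = (-13271 - 5115/3266)*(1/23331) = -43348201/3266*1/23331 = -43348201/76199046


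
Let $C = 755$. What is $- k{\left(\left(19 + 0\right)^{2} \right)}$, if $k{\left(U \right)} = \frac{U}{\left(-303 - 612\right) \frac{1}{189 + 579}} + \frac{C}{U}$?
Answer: $\frac{33131901}{110105} \approx 300.91$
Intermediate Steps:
$k{\left(U \right)} = \frac{755}{U} - \frac{256 U}{305}$ ($k{\left(U \right)} = \frac{U}{\left(-303 - 612\right) \frac{1}{189 + 579}} + \frac{755}{U} = \frac{U}{\left(-915\right) \frac{1}{768}} + \frac{755}{U} = \frac{U}{- \frac{305}{256}} + \frac{755}{U} = U \left(- \frac{256}{305}\right) + \frac{755}{U} = - \frac{256 U}{305} + \frac{755}{U} = \frac{755}{U} - \frac{256 U}{305}$)
$- k{\left(\left(19 + 0\right)^{2} \right)} = - (\frac{755}{\left(19 + 0\right)^{2}} - \frac{256 \left(19 + 0\right)^{2}}{305}) = - (\frac{755}{19^{2}} - \frac{256 \cdot 19^{2}}{305}) = - (\frac{755}{361} - \frac{92416}{305}) = \left(-1\right) \left(- \frac{33131901}{110105}\right) = \frac{33131901}{110105}$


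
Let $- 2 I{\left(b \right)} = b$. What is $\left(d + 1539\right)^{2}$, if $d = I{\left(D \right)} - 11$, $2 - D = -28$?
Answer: $2289169$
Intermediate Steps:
$D = 30$ ($D = 2 - -28 = 2 + 28 = 30$)
$I{\left(b \right)} = - \frac{b}{2}$
$d = -26$ ($d = \left(- \frac{1}{2}\right) 30 - 11 = -15 - 11 = -26$)
$\left(d + 1539\right)^{2} = \left(-26 + 1539\right)^{2} = 1513^{2} = 2289169$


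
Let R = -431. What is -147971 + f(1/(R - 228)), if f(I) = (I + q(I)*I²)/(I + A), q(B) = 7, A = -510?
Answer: -32773204376247/221483969 ≈ -1.4797e+5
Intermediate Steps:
f(I) = (I + 7*I²)/(-510 + I) (f(I) = (I + 7*I²)/(I - 510) = (I + 7*I²)/(-510 + I))
-147971 + f(1/(R - 228)) = -147971 + (1 + 7/(-431 - 228))/((-431 - 228)*(-510 + 1/(-431 - 228))) = -147971 + (1 + 7/(-659))/((-659)*(-510 + 1/(-659))) = -147971 - (1 + 7*(-1/659))/(659*(-510 - 1/659)) = -147971 - (1 - 7/659)/(659*(-336091/659)) = -147971 - 1/659*(-659/336091)*652/659 = -147971 + 652/221483969 = -32773204376247/221483969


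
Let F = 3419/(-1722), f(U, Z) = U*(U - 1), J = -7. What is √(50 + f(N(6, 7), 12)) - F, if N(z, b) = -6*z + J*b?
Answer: 3419/1722 + 8*√115 ≈ 87.776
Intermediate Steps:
N(z, b) = -7*b - 6*z (N(z, b) = -6*z - 7*b = -7*b - 6*z)
f(U, Z) = U*(-1 + U)
F = -3419/1722 (F = 3419*(-1/1722) = -3419/1722 ≈ -1.9855)
√(50 + f(N(6, 7), 12)) - F = √(50 + (-7*7 - 6*6)*(-1 + (-7*7 - 6*6))) - 1*(-3419/1722) = √(50 + (-49 - 36)*(-1 + (-49 - 36))) + 3419/1722 = √(50 - 85*(-1 - 85)) + 3419/1722 = √(50 - 85*(-86)) + 3419/1722 = √(50 + 7310) + 3419/1722 = √7360 + 3419/1722 = 8*√115 + 3419/1722 = 3419/1722 + 8*√115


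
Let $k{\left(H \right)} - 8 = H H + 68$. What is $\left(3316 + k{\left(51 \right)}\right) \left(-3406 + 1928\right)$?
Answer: $-8857654$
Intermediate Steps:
$k{\left(H \right)} = 76 + H^{2}$ ($k{\left(H \right)} = 8 + \left(H H + 68\right) = 8 + \left(H^{2} + 68\right) = 8 + \left(68 + H^{2}\right) = 76 + H^{2}$)
$\left(3316 + k{\left(51 \right)}\right) \left(-3406 + 1928\right) = \left(3316 + \left(76 + 51^{2}\right)\right) \left(-3406 + 1928\right) = \left(3316 + \left(76 + 2601\right)\right) \left(-1478\right) = \left(3316 + 2677\right) \left(-1478\right) = 5993 \left(-1478\right) = -8857654$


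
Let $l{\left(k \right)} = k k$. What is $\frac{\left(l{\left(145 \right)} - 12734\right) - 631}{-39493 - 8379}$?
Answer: $- \frac{1915}{11968} \approx -0.16001$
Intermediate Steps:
$l{\left(k \right)} = k^{2}$
$\frac{\left(l{\left(145 \right)} - 12734\right) - 631}{-39493 - 8379} = \frac{\left(145^{2} - 12734\right) - 631}{-39493 - 8379} = \frac{\left(21025 - 12734\right) - 631}{-47872} = \left(\left(21025 - 12734\right) - 631\right) \left(- \frac{1}{47872}\right) = \left(8291 - 631\right) \left(- \frac{1}{47872}\right) = 7660 \left(- \frac{1}{47872}\right) = - \frac{1915}{11968}$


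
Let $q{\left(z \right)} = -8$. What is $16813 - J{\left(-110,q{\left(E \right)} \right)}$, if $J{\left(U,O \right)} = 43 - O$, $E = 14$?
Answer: $16762$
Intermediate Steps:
$16813 - J{\left(-110,q{\left(E \right)} \right)} = 16813 - \left(43 - -8\right) = 16813 - \left(43 + 8\right) = 16813 - 51 = 16762$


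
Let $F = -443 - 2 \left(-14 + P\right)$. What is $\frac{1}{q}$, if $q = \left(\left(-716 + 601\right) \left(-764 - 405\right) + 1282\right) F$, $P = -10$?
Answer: $- \frac{1}{53608215} \approx -1.8654 \cdot 10^{-8}$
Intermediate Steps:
$F = -395$ ($F = -443 - 2 \left(-14 - 10\right) = -443 - 2 \left(-24\right) = -443 - -48 = -443 + 48 = -395$)
$q = -53608215$ ($q = \left(\left(-716 + 601\right) \left(-764 - 405\right) + 1282\right) \left(-395\right) = \left(- 115 \left(-764 - 405\right) + 1282\right) \left(-395\right) = \left(\left(-115\right) \left(-1169\right) + 1282\right) \left(-395\right) = \left(134435 + 1282\right) \left(-395\right) = 135717 \left(-395\right) = -53608215$)
$\frac{1}{q} = \frac{1}{-53608215} = - \frac{1}{53608215}$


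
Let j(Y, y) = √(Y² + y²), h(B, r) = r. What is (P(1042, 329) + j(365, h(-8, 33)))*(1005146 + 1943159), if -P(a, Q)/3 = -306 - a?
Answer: 11922945420 + 2948305*√134314 ≈ 1.3003e+10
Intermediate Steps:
P(a, Q) = 918 + 3*a (P(a, Q) = -3*(-306 - a) = 918 + 3*a)
(P(1042, 329) + j(365, h(-8, 33)))*(1005146 + 1943159) = ((918 + 3*1042) + √(365² + 33²))*(1005146 + 1943159) = ((918 + 3126) + √(133225 + 1089))*2948305 = (4044 + √134314)*2948305 = 11922945420 + 2948305*√134314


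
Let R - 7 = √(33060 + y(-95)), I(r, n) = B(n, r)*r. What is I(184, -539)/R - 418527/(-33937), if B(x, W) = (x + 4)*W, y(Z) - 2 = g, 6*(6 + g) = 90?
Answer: 2158358631617/560333807 - 9056480*√33071/16511 ≈ -95897.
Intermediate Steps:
g = 9 (g = -6 + (⅙)*90 = -6 + 15 = 9)
y(Z) = 11 (y(Z) = 2 + 9 = 11)
B(x, W) = W*(4 + x) (B(x, W) = (4 + x)*W = W*(4 + x))
I(r, n) = r²*(4 + n) (I(r, n) = (r*(4 + n))*r = r²*(4 + n))
R = 7 + √33071 (R = 7 + √(33060 + 11) = 7 + √33071 ≈ 188.85)
I(184, -539)/R - 418527/(-33937) = (184²*(4 - 539))/(7 + √33071) - 418527/(-33937) = (33856*(-535))/(7 + √33071) - 418527*(-1/33937) = -18112960/(7 + √33071) + 418527/33937 = 418527/33937 - 18112960/(7 + √33071)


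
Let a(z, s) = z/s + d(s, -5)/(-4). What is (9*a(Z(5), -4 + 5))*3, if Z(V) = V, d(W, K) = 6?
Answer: 189/2 ≈ 94.500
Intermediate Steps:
a(z, s) = -3/2 + z/s (a(z, s) = z/s + 6/(-4) = z/s + 6*(-¼) = z/s - 3/2 = -3/2 + z/s)
(9*a(Z(5), -4 + 5))*3 = (9*(-3/2 + 5/(-4 + 5)))*3 = (9*(-3/2 + 5/1))*3 = (9*(-3/2 + 5*1))*3 = (9*(-3/2 + 5))*3 = (9*(7/2))*3 = (63/2)*3 = 189/2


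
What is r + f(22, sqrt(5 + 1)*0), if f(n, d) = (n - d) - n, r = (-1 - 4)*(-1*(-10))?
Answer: -50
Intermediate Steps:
r = -50 (r = -5*10 = -50)
f(n, d) = -d
r + f(22, sqrt(5 + 1)*0) = -50 - sqrt(5 + 1)*0 = -50 - sqrt(6)*0 = -50 - 1*0 = -50 + 0 = -50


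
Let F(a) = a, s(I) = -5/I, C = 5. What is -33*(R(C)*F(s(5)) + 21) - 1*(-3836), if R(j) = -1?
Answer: 3110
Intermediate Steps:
-33*(R(C)*F(s(5)) + 21) - 1*(-3836) = -33*(-(-5)/5 + 21) - 1*(-3836) = -33*(-(-5)/5 + 21) + 3836 = -33*(-1*(-1) + 21) + 3836 = -33*(1 + 21) + 3836 = -33*22 + 3836 = -726 + 3836 = 3110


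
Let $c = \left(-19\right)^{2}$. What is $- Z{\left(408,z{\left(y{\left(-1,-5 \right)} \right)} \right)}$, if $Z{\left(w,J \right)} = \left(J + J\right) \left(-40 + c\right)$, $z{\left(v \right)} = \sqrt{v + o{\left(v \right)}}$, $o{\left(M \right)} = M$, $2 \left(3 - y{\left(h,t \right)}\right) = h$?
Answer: $- 642 \sqrt{7} \approx -1698.6$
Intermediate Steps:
$y{\left(h,t \right)} = 3 - \frac{h}{2}$
$c = 361$
$z{\left(v \right)} = \sqrt{2} \sqrt{v}$ ($z{\left(v \right)} = \sqrt{v + v} = \sqrt{2 v} = \sqrt{2} \sqrt{v}$)
$Z{\left(w,J \right)} = 642 J$ ($Z{\left(w,J \right)} = \left(J + J\right) \left(-40 + 361\right) = 2 J 321 = 642 J$)
$- Z{\left(408,z{\left(y{\left(-1,-5 \right)} \right)} \right)} = - 642 \sqrt{2} \sqrt{3 - - \frac{1}{2}} = - 642 \sqrt{2} \sqrt{3 + \frac{1}{2}} = - 642 \sqrt{2} \sqrt{\frac{7}{2}} = - 642 \sqrt{2} \frac{\sqrt{14}}{2} = - 642 \sqrt{7}$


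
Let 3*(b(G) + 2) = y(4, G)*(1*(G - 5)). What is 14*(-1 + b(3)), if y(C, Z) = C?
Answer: -238/3 ≈ -79.333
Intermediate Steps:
b(G) = -26/3 + 4*G/3 (b(G) = -2 + (4*(1*(G - 5)))/3 = -2 + (4*(1*(-5 + G)))/3 = -2 + (4*(-5 + G))/3 = -2 + (-20 + 4*G)/3 = -2 + (-20/3 + 4*G/3) = -26/3 + 4*G/3)
14*(-1 + b(3)) = 14*(-1 + (-26/3 + (4/3)*3)) = 14*(-1 + (-26/3 + 4)) = 14*(-1 - 14/3) = 14*(-17/3) = -238/3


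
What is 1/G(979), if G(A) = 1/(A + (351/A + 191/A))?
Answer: 958983/979 ≈ 979.55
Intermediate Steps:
G(A) = 1/(A + 542/A)
1/G(979) = 1/(979/(542 + 979²)) = 1/(979/(542 + 958441)) = 1/(979/958983) = 958983/979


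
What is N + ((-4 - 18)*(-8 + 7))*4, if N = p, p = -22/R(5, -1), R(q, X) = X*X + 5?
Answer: 253/3 ≈ 84.333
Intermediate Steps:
R(q, X) = 5 + X² (R(q, X) = X² + 5 = 5 + X²)
p = -11/3 (p = -22/(5 + (-1)²) = -22/(5 + 1) = -22/6 = -22*⅙ = -11/3 ≈ -3.6667)
N = -11/3 ≈ -3.6667
N + ((-4 - 18)*(-8 + 7))*4 = -11/3 + ((-4 - 18)*(-8 + 7))*4 = -11/3 - 22*(-1)*4 = -11/3 + 22*4 = -11/3 + 88 = 253/3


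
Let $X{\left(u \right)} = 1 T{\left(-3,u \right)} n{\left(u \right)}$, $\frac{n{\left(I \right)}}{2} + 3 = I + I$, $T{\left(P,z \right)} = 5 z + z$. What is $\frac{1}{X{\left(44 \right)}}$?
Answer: $\frac{1}{44880} \approx 2.2282 \cdot 10^{-5}$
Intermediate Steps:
$T{\left(P,z \right)} = 6 z$
$n{\left(I \right)} = -6 + 4 I$ ($n{\left(I \right)} = -6 + 2 \left(I + I\right) = -6 + 2 \cdot 2 I = -6 + 4 I$)
$X{\left(u \right)} = 6 u \left(-6 + 4 u\right)$ ($X{\left(u \right)} = 1 \cdot 6 u \left(-6 + 4 u\right) = 6 u \left(-6 + 4 u\right)$)
$\frac{1}{X{\left(44 \right)}} = \frac{1}{12 \cdot 44 \left(-3 + 2 \cdot 44\right)} = \frac{1}{12 \cdot 44 \left(-3 + 88\right)} = \frac{1}{12 \cdot 44 \cdot 85} = \frac{1}{44880}$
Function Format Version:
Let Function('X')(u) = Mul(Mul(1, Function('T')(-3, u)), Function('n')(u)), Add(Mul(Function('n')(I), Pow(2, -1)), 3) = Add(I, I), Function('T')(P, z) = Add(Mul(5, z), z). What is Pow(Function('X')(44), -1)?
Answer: Rational(1, 44880) ≈ 2.2282e-5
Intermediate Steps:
Function('T')(P, z) = Mul(6, z)
Function('n')(I) = Add(-6, Mul(4, I)) (Function('n')(I) = Add(-6, Mul(2, Add(I, I))) = Add(-6, Mul(2, Mul(2, I))) = Add(-6, Mul(4, I)))
Function('X')(u) = Mul(6, u, Add(-6, Mul(4, u))) (Function('X')(u) = Mul(Mul(1, Mul(6, u)), Add(-6, Mul(4, u))) = Mul(Mul(6, u), Add(-6, Mul(4, u))) = Mul(6, u, Add(-6, Mul(4, u))))
Pow(Function('X')(44), -1) = Pow(Mul(12, 44, Add(-3, Mul(2, 44))), -1) = Pow(Mul(12, 44, Add(-3, 88)), -1) = Pow(Mul(12, 44, 85), -1) = Pow(44880, -1) = Rational(1, 44880)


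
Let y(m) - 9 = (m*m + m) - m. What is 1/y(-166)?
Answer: 1/27565 ≈ 3.6278e-5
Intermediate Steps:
y(m) = 9 + m**2 (y(m) = 9 + ((m*m + m) - m) = 9 + ((m**2 + m) - m) = 9 + ((m + m**2) - m) = 9 + m**2)
1/y(-166) = 1/(9 + (-166)**2) = 1/(9 + 27556) = 1/27565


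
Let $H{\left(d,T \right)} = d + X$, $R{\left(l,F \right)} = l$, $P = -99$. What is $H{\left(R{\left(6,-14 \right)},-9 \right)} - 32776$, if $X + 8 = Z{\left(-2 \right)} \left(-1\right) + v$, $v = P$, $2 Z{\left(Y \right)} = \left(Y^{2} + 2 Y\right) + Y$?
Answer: $-32876$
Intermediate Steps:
$Z{\left(Y \right)} = \frac{Y^{2}}{2} + \frac{3 Y}{2}$ ($Z{\left(Y \right)} = \frac{\left(Y^{2} + 2 Y\right) + Y}{2} = \frac{Y^{2} + 3 Y}{2} = \frac{Y^{2}}{2} + \frac{3 Y}{2}$)
$v = -99$
$X = -106$ ($X = -8 - \left(99 - \frac{1}{2} \left(-2\right) \left(3 - 2\right) \left(-1\right)\right) = -8 - \left(99 - \frac{1}{2} \left(-2\right) 1 \left(-1\right)\right) = -8 - 98 = -106$)
$H{\left(d,T \right)} = -106 + d$ ($H{\left(d,T \right)} = d - 106 = -106 + d$)
$H{\left(R{\left(6,-14 \right)},-9 \right)} - 32776 = \left(-106 + 6\right) - 32776 = -100 - 32776 = -32876$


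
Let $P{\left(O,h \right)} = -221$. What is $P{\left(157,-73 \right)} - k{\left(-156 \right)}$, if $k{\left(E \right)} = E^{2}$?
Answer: $-24557$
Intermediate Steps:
$P{\left(157,-73 \right)} - k{\left(-156 \right)} = -221 - \left(-156\right)^{2} = -221 - 24336 = -24557$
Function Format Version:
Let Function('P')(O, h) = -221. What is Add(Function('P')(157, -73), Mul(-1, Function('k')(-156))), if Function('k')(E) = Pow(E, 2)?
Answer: -24557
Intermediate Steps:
Add(Function('P')(157, -73), Mul(-1, Function('k')(-156))) = Add(-221, Mul(-1, Pow(-156, 2))) = Add(-221, Mul(-1, 24336)) = Add(-221, -24336) = -24557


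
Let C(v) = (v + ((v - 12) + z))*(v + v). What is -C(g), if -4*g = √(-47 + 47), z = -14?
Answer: 0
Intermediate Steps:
g = 0 (g = -√(-47 + 47)/4 = -√0/4 = -¼*0 = 0)
C(v) = 2*v*(-26 + 2*v) (C(v) = (v + ((v - 12) - 14))*(v + v) = (v + ((-12 + v) - 14))*(2*v) = (v + (-26 + v))*(2*v) = (-26 + 2*v)*(2*v) = 2*v*(-26 + 2*v))
-C(g) = -4*0*(-13 + 0) = -4*0*(-13) = -1*0 = 0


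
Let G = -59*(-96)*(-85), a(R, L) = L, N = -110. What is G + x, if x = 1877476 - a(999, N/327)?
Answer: 456503882/327 ≈ 1.3960e+6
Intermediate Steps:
G = -481440 (G = 5664*(-85) = -481440)
x = 613934762/327 (x = 1877476 - (-110)/327 = 1877476 - 1*(-110/327) = 1877476 + 110/327 = 613934762/327 ≈ 1.8775e+6)
G + x = -481440 + 613934762/327 = 456503882/327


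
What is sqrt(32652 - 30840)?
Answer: 2*sqrt(453) ≈ 42.568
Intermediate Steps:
sqrt(32652 - 30840) = sqrt(1812) = 2*sqrt(453)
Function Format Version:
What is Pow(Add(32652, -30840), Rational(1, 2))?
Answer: Mul(2, Pow(453, Rational(1, 2))) ≈ 42.568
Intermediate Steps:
Pow(Add(32652, -30840), Rational(1, 2)) = Pow(1812, Rational(1, 2)) = Mul(2, Pow(453, Rational(1, 2)))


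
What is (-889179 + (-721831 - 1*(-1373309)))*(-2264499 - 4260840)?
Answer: 1551079605639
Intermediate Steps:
(-889179 + (-721831 - 1*(-1373309)))*(-2264499 - 4260840) = (-889179 + (-721831 + 1373309))*(-6525339) = (-889179 + 651478)*(-6525339) = -237701*(-6525339) = 1551079605639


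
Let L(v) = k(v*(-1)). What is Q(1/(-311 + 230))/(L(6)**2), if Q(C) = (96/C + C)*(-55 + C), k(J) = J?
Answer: 701660698/59049 ≈ 11883.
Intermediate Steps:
L(v) = -v (L(v) = v*(-1) = -v)
Q(C) = (-55 + C)*(C + 96/C) (Q(C) = (C + 96/C)*(-55 + C) = (-55 + C)*(C + 96/C))
Q(1/(-311 + 230))/(L(6)**2) = (96 + (1/(-311 + 230))**2 - 5280/(1/(-311 + 230)) - 55/(-311 + 230))/((-1*6)**2) = (96 + (1/(-81))**2 - 5280/(1/(-81)) - 55/(-81))/((-6)**2) = (96 + (-1/81)**2 - 5280/(-1/81) - 55*(-1/81))/36 = (96 + 1/6561 - 5280*(-81) + 55/81)*(1/36) = (96 + 1/6561 + 427680 + 55/81)*(1/36) = (2806642792/6561)*(1/36) = 701660698/59049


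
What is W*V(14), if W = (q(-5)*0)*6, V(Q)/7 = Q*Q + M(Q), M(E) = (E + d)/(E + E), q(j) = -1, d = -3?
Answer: 0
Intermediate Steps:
M(E) = (-3 + E)/(2*E) (M(E) = (E - 3)/(E + E) = (-3 + E)/((2*E)) = (-3 + E)*(1/(2*E)) = (-3 + E)/(2*E))
V(Q) = 7*Q² + 7*(-3 + Q)/(2*Q) (V(Q) = 7*(Q*Q + (-3 + Q)/(2*Q)) = 7*(Q² + (-3 + Q)/(2*Q)) = 7*Q² + 7*(-3 + Q)/(2*Q))
W = 0 (W = -1*0*6 = 0*6 = 0)
W*V(14) = 0*((7/2)*(-3 + 14 + 2*14³)/14) = 0*((7/2)*(1/14)*(-3 + 14 + 2*2744)) = 0*((7/2)*(1/14)*(-3 + 14 + 5488)) = 0*((7/2)*(1/14)*5499) = 0*(5499/4) = 0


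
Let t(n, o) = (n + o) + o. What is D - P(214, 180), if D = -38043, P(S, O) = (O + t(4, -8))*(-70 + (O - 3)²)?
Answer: -5289555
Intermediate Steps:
t(n, o) = n + 2*o
P(S, O) = (-70 + (-3 + O)²)*(-12 + O) (P(S, O) = (O + (4 + 2*(-8)))*(-70 + (O - 3)²) = (O + (4 - 16))*(-70 + (-3 + O)²) = (O - 12)*(-70 + (-3 + O)²) = (-12 + O)*(-70 + (-3 + O)²) = (-70 + (-3 + O)²)*(-12 + O))
D - P(214, 180) = -38043 - (732 + 180³ - 18*180² + 11*180) = -38043 - (732 + 5832000 - 18*32400 + 1980) = -38043 - (732 + 5832000 - 583200 + 1980) = -38043 - 1*5251512 = -38043 - 5251512 = -5289555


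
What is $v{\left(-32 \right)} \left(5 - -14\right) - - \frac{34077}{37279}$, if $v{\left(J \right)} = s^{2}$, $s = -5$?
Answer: $\frac{17741602}{37279} \approx 475.91$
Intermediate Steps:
$v{\left(J \right)} = 25$ ($v{\left(J \right)} = \left(-5\right)^{2} = 25$)
$v{\left(-32 \right)} \left(5 - -14\right) - - \frac{34077}{37279} = 25 \left(5 - -14\right) - - \frac{34077}{37279} = 25 \left(5 + 14\right) - \left(-34077\right) \frac{1}{37279} = 25 \cdot 19 - - \frac{34077}{37279} = 475 + \frac{34077}{37279} = \frac{17741602}{37279}$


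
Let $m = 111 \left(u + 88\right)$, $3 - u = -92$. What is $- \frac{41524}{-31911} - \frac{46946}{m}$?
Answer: $- \frac{218205598}{216069381} \approx -1.0099$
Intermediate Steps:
$u = 95$ ($u = 3 - -92 = 3 + 92 = 95$)
$m = 20313$ ($m = 111 \left(95 + 88\right) = 111 \cdot 183 = 20313$)
$- \frac{41524}{-31911} - \frac{46946}{m} = - \frac{41524}{-31911} - \frac{46946}{20313} = \left(-41524\right) \left(- \frac{1}{31911}\right) - \frac{46946}{20313} = \frac{41524}{31911} - \frac{46946}{20313} = - \frac{218205598}{216069381}$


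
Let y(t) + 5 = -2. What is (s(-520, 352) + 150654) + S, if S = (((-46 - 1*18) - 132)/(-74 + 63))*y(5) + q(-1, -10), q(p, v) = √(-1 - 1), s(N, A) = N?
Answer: 1650102/11 + I*√2 ≈ 1.5001e+5 + 1.4142*I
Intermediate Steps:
y(t) = -7 (y(t) = -5 - 2 = -7)
q(p, v) = I*√2 (q(p, v) = √(-2) = I*√2)
S = -1372/11 + I*√2 (S = (((-46 - 1*18) - 132)/(-74 + 63))*(-7) + I*√2 = (((-46 - 18) - 132)/(-11))*(-7) + I*√2 = ((-64 - 132)*(-1/11))*(-7) + I*√2 = -196*(-1/11)*(-7) + I*√2 = (196/11)*(-7) + I*√2 = -1372/11 + I*√2 ≈ -124.73 + 1.4142*I)
(s(-520, 352) + 150654) + S = (-520 + 150654) + (-1372/11 + I*√2) = 150134 + (-1372/11 + I*√2) = 1650102/11 + I*√2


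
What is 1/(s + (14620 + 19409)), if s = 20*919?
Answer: 1/52409 ≈ 1.9081e-5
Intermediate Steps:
s = 18380
1/(s + (14620 + 19409)) = 1/(18380 + (14620 + 19409)) = 1/(18380 + 34029) = 1/52409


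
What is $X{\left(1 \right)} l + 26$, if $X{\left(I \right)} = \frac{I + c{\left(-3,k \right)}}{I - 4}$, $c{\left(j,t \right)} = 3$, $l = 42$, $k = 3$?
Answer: $-30$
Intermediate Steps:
$X{\left(I \right)} = \frac{3 + I}{-4 + I}$ ($X{\left(I \right)} = \frac{I + 3}{I - 4} = \frac{3 + I}{-4 + I}$)
$X{\left(1 \right)} l + 26 = \frac{3 + 1}{-4 + 1} \cdot 42 + 26 = \frac{1}{-3} \cdot 4 \cdot 42 + 26 = \left(- \frac{1}{3}\right) 4 \cdot 42 + 26 = \left(- \frac{4}{3}\right) 42 + 26 = -56 + 26 = -30$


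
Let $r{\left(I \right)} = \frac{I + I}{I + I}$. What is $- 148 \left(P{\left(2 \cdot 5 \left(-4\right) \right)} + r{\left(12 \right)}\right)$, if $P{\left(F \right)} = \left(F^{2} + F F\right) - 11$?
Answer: $-472120$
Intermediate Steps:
$P{\left(F \right)} = -11 + 2 F^{2}$ ($P{\left(F \right)} = \left(F^{2} + F^{2}\right) - 11 = 2 F^{2} - 11 = -11 + 2 F^{2}$)
$r{\left(I \right)} = 1$ ($r{\left(I \right)} = \frac{2 I}{2 I} = 2 I \frac{1}{2 I} = 1$)
$- 148 \left(P{\left(2 \cdot 5 \left(-4\right) \right)} + r{\left(12 \right)}\right) = - 148 \left(\left(-11 + 2 \left(2 \cdot 5 \left(-4\right)\right)^{2}\right) + 1\right) = - 148 \left(\left(-11 + 2 \left(10 \left(-4\right)\right)^{2}\right) + 1\right) = - 148 \left(\left(-11 + 2 \left(-40\right)^{2}\right) + 1\right) = - 148 \left(\left(-11 + 2 \cdot 1600\right) + 1\right) = - 148 \left(\left(-11 + 3200\right) + 1\right) = - 148 \left(3189 + 1\right) = \left(-148\right) 3190 = -472120$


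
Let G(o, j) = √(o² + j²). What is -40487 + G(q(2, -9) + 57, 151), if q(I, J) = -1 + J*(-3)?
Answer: -40487 + √29690 ≈ -40315.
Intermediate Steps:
q(I, J) = -1 - 3*J
G(o, j) = √(j² + o²)
-40487 + G(q(2, -9) + 57, 151) = -40487 + √(151² + ((-1 - 3*(-9)) + 57)²) = -40487 + √(22801 + ((-1 + 27) + 57)²) = -40487 + √(22801 + (26 + 57)²) = -40487 + √(22801 + 83²) = -40487 + √(22801 + 6889) = -40487 + √29690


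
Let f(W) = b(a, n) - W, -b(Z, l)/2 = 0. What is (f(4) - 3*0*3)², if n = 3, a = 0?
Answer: 16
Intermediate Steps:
b(Z, l) = 0 (b(Z, l) = -2*0 = 0)
f(W) = -W (f(W) = 0 - W = -W)
(f(4) - 3*0*3)² = (-1*4 - 3*0*3)² = (-4 + 0*3)² = (-4 + 0)² = (-4)² = 16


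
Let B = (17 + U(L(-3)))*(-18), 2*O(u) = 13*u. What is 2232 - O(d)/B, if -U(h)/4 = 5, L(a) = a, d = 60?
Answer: 20023/9 ≈ 2224.8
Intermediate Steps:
U(h) = -20 (U(h) = -4*5 = -20)
O(u) = 13*u/2 (O(u) = (13*u)/2 = 13*u/2)
B = 54 (B = (17 - 20)*(-18) = -3*(-18) = 54)
2232 - O(d)/B = 2232 - (13/2)*60/54 = 2232 - 390/54 = 2232 - 1*65/9 = 2232 - 65/9 = 20023/9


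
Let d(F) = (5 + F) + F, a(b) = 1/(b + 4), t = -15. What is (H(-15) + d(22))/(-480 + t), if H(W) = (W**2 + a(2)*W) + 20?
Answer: -53/90 ≈ -0.58889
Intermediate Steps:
a(b) = 1/(4 + b)
H(W) = 20 + W**2 + W/6 (H(W) = (W**2 + W/(4 + 2)) + 20 = (W**2 + W/6) + 20 = 20 + W**2 + W/6)
d(F) = 5 + 2*F
(H(-15) + d(22))/(-480 + t) = ((20 + (-15)**2 + (1/6)*(-15)) + (5 + 2*22))/(-480 - 15) = ((20 + 225 - 5/2) + (5 + 44))/(-495) = (485/2 + 49)*(-1/495) = (583/2)*(-1/495) = -53/90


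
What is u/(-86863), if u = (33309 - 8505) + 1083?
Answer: -25887/86863 ≈ -0.29802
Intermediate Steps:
u = 25887 (u = 24804 + 1083 = 25887)
u/(-86863) = 25887/(-86863) = 25887*(-1/86863) = -25887/86863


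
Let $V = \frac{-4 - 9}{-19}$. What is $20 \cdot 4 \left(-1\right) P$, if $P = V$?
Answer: $- \frac{1040}{19} \approx -54.737$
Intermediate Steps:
$V = \frac{13}{19}$ ($V = \left(-4 - 9\right) \left(- \frac{1}{19}\right) = \left(-13\right) \left(- \frac{1}{19}\right) = \frac{13}{19} \approx 0.68421$)
$P = \frac{13}{19} \approx 0.68421$
$20 \cdot 4 \left(-1\right) P = 20 \cdot 4 \left(-1\right) \frac{13}{19} = 20 \left(-4\right) \frac{13}{19} = \left(-80\right) \frac{13}{19} = - \frac{1040}{19}$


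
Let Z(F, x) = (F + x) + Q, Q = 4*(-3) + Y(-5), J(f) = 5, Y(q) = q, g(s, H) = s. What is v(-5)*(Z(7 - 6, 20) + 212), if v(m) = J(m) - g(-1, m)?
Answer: 1296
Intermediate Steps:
v(m) = 6 (v(m) = 5 - 1*(-1) = 5 + 1 = 6)
Q = -17 (Q = 4*(-3) - 5 = -12 - 5 = -17)
Z(F, x) = -17 + F + x (Z(F, x) = (F + x) - 17 = -17 + F + x)
v(-5)*(Z(7 - 6, 20) + 212) = 6*((-17 + (7 - 6) + 20) + 212) = 6*((-17 + 1 + 20) + 212) = 6*(4 + 212) = 6*216 = 1296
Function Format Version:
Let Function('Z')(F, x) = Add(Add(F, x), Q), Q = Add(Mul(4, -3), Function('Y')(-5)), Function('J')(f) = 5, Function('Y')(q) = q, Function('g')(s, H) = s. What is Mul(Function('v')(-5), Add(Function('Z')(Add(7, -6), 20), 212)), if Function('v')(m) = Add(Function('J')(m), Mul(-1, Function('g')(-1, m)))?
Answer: 1296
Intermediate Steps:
Function('v')(m) = 6 (Function('v')(m) = Add(5, Mul(-1, -1)) = Add(5, 1) = 6)
Q = -17 (Q = Add(Mul(4, -3), -5) = Add(-12, -5) = -17)
Function('Z')(F, x) = Add(-17, F, x) (Function('Z')(F, x) = Add(Add(F, x), -17) = Add(-17, F, x))
Mul(Function('v')(-5), Add(Function('Z')(Add(7, -6), 20), 212)) = Mul(6, Add(Add(-17, Add(7, -6), 20), 212)) = Mul(6, Add(Add(-17, 1, 20), 212)) = Mul(6, Add(4, 212)) = Mul(6, 216) = 1296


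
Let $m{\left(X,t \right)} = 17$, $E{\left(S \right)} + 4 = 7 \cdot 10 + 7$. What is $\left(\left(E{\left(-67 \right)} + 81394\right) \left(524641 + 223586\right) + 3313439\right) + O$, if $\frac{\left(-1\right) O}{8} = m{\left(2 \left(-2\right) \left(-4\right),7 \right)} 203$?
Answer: $60959094840$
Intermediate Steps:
$E{\left(S \right)} = 73$ ($E{\left(S \right)} = -4 + \left(7 \cdot 10 + 7\right) = -4 + \left(70 + 7\right) = -4 + 77 = 73$)
$O = -27608$ ($O = - 8 \cdot 17 \cdot 203 = \left(-8\right) 3451 = -27608$)
$\left(\left(E{\left(-67 \right)} + 81394\right) \left(524641 + 223586\right) + 3313439\right) + O = \left(\left(73 + 81394\right) \left(524641 + 223586\right) + 3313439\right) - 27608 = \left(81467 \cdot 748227 + 3313439\right) - 27608 = \left(60955809009 + 3313439\right) - 27608 = 60959122448 - 27608 = 60959094840$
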